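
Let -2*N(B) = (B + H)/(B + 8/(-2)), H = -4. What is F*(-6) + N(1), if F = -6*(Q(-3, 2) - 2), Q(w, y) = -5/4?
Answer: -235/2 ≈ -117.50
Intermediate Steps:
N(B) = -½ (N(B) = -(B - 4)/(2*(B + 8/(-2))) = -(-4 + B)/(2*(B + 8*(-½))) = -(-4 + B)/(2*(B - 4)) = -(-4 + B)/(2*(-4 + B)) = -½*1 = -½)
Q(w, y) = -5/4 (Q(w, y) = -5*¼ = -5/4)
F = 39/2 (F = -6*(-5/4 - 2) = -6*(-13/4) = 39/2 ≈ 19.500)
F*(-6) + N(1) = (39/2)*(-6) - ½ = -117 - ½ = -235/2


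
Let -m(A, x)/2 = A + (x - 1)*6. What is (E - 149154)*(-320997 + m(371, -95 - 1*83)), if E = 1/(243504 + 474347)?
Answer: 34218719604606323/717851 ≈ 4.7668e+10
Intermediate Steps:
m(A, x) = 12 - 12*x - 2*A (m(A, x) = -2*(A + (x - 1)*6) = -2*(A + (-1 + x)*6) = -2*(A + (-6 + 6*x)) = -2*(-6 + A + 6*x) = 12 - 12*x - 2*A)
E = 1/717851 ≈ 1.3930e-6
(E - 149154)*(-320997 + m(371, -95 - 1*83)) = (1/717851 - 149154)*(-320997 + (12 - 12*(-95 - 1*83) - 2*371)) = -107070348053*(-320997 + (12 - 12*(-95 - 83) - 742))/717851 = -107070348053*(-320997 + (12 - 12*(-178) - 742))/717851 = -107070348053*(-320997 + (12 + 2136 - 742))/717851 = -107070348053*(-320997 + 1406)/717851 = -107070348053/717851*(-319591) = 34218719604606323/717851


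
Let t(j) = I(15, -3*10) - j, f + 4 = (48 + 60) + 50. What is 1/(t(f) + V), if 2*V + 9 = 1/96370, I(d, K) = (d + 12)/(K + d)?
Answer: -192740/30896221 ≈ -0.0062383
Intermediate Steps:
I(d, K) = (12 + d)/(K + d)
f = 154 (f = -4 + ((48 + 60) + 50) = -4 + (108 + 50) = -4 + 158 = 154)
V = -867329/192740 (V = -9/2 + (½)/96370 = -9/2 + (½)*(1/96370) = -9/2 + 1/192740 = -867329/192740 ≈ -4.5000)
t(j) = -9/5 - j (t(j) = (12 + 15)/(-3*10 + 15) - j = 27/(-30 + 15) - j = 27/(-15) - j = -1/15*27 - j = -9/5 - j)
1/(t(f) + V) = 1/((-9/5 - 1*154) - 867329/192740) = 1/((-9/5 - 154) - 867329/192740) = 1/(-779/5 - 867329/192740) = 1/(-30896221/192740) = -192740/30896221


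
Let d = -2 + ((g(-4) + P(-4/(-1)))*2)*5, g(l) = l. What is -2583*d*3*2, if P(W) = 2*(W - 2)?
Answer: 30996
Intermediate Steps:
P(W) = -4 + 2*W (P(W) = 2*(-2 + W) = -4 + 2*W)
d = -2 (d = -2 + ((-4 + (-4 + 2*(-4/(-1))))*2)*5 = -2 + ((-4 + (-4 + 2*(-4*(-1))))*2)*5 = -2 + ((-4 + (-4 + 2*4))*2)*5 = -2 + ((-4 + (-4 + 8))*2)*5 = -2 + ((-4 + 4)*2)*5 = -2 + (0*2)*5 = -2 + 0*5 = -2 + 0 = -2)
-2583*d*3*2 = -2583*(-2*3)*2 = -(-15498)*2 = -2583*(-12) = 30996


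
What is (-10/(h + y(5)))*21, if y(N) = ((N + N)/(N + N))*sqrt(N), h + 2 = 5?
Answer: -315/2 + 105*sqrt(5)/2 ≈ -40.106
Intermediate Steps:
h = 3 (h = -2 + 5 = 3)
y(N) = sqrt(N) (y(N) = ((2*N)/((2*N)))*sqrt(N) = ((2*N)*(1/(2*N)))*sqrt(N) = 1*sqrt(N) = sqrt(N))
(-10/(h + y(5)))*21 = (-10/(3 + sqrt(5)))*21 = -10/(3 + sqrt(5))*21 = -210/(3 + sqrt(5))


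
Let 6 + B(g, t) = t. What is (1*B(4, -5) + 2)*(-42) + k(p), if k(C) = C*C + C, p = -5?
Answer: 398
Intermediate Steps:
B(g, t) = -6 + t
k(C) = C + C² (k(C) = C² + C = C + C²)
(1*B(4, -5) + 2)*(-42) + k(p) = (1*(-6 - 5) + 2)*(-42) - 5*(1 - 5) = (1*(-11) + 2)*(-42) - 5*(-4) = (-11 + 2)*(-42) + 20 = -9*(-42) + 20 = 378 + 20 = 398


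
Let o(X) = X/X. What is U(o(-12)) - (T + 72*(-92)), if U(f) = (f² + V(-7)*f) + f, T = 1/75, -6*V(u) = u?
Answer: 994073/150 ≈ 6627.2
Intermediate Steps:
V(u) = -u/6
T = 1/75 ≈ 0.013333
o(X) = 1
U(f) = f² + 13*f/6 (U(f) = (f² + (-⅙*(-7))*f) + f = (f² + 7*f/6) + f = f² + 13*f/6)
U(o(-12)) - (T + 72*(-92)) = (⅙)*1*(13 + 6*1) - (1/75 + 72*(-92)) = (⅙)*1*(13 + 6) - (1/75 - 6624) = (⅙)*1*19 - 1*(-496799/75) = 19/6 + 496799/75 = 994073/150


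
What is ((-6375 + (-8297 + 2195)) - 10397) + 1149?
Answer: -21725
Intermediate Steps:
((-6375 + (-8297 + 2195)) - 10397) + 1149 = ((-6375 - 6102) - 10397) + 1149 = (-12477 - 10397) + 1149 = -22874 + 1149 = -21725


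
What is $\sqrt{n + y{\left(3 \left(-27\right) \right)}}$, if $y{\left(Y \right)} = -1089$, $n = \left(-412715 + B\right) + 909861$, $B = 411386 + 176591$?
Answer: $\sqrt{1084034} \approx 1041.2$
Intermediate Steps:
$B = 587977$
$n = 1085123$ ($n = \left(-412715 + 587977\right) + 909861 = 175262 + 909861 = 1085123$)
$\sqrt{n + y{\left(3 \left(-27\right) \right)}} = \sqrt{1085123 - 1089} = \sqrt{1084034}$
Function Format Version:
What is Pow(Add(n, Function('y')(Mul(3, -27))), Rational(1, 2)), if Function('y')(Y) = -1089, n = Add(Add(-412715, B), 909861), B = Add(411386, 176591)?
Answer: Pow(1084034, Rational(1, 2)) ≈ 1041.2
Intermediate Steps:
B = 587977
n = 1085123 (n = Add(Add(-412715, 587977), 909861) = Add(175262, 909861) = 1085123)
Pow(Add(n, Function('y')(Mul(3, -27))), Rational(1, 2)) = Pow(Add(1085123, -1089), Rational(1, 2)) = Pow(1084034, Rational(1, 2))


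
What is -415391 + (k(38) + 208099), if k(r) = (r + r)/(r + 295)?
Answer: -69028160/333 ≈ -2.0729e+5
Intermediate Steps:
k(r) = 2*r/(295 + r) (k(r) = (2*r)/(295 + r) = 2*r/(295 + r))
-415391 + (k(38) + 208099) = -415391 + (2*38/(295 + 38) + 208099) = -415391 + (2*38/333 + 208099) = -415391 + (2*38*(1/333) + 208099) = -415391 + (76/333 + 208099) = -415391 + 69297043/333 = -69028160/333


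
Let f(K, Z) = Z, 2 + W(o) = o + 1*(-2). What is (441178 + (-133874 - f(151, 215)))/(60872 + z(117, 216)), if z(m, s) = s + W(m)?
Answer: 307089/61201 ≈ 5.0177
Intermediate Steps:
W(o) = -4 + o (W(o) = -2 + (o + 1*(-2)) = -2 + (o - 2) = -2 + (-2 + o) = -4 + o)
z(m, s) = -4 + m + s (z(m, s) = s + (-4 + m) = -4 + m + s)
(441178 + (-133874 - f(151, 215)))/(60872 + z(117, 216)) = (441178 + (-133874 - 1*215))/(60872 + (-4 + 117 + 216)) = (441178 + (-133874 - 215))/(60872 + 329) = (441178 - 134089)/61201 = 307089*(1/61201) = 307089/61201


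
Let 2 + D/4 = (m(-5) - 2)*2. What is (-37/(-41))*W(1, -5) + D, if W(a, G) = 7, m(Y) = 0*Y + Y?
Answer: -2365/41 ≈ -57.683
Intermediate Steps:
m(Y) = Y (m(Y) = 0 + Y = Y)
D = -64 (D = -8 + 4*((-5 - 2)*2) = -8 + 4*(-7*2) = -8 + 4*(-14) = -8 - 56 = -64)
(-37/(-41))*W(1, -5) + D = -37/(-41)*7 - 64 = -37*(-1/41)*7 - 64 = (37/41)*7 - 64 = 259/41 - 64 = -2365/41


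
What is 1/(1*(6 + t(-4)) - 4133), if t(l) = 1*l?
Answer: -1/4131 ≈ -0.00024207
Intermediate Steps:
t(l) = l
1/(1*(6 + t(-4)) - 4133) = 1/(1*(6 - 4) - 4133) = 1/(1*2 - 4133) = 1/(2 - 4133) = 1/(-4131) = -1/4131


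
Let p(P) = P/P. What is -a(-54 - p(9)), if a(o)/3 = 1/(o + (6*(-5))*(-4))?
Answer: -3/65 ≈ -0.046154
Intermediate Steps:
p(P) = 1
a(o) = 3/(120 + o) (a(o) = 3/(o + (6*(-5))*(-4)) = 3/(o - 30*(-4)) = 3/(o + 120) = 3/(120 + o))
-a(-54 - p(9)) = -3/(120 + (-54 - 1*1)) = -3/(120 + (-54 - 1)) = -3/(120 - 55) = -3/65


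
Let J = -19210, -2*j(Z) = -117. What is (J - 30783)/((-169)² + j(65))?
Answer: -99986/57239 ≈ -1.7468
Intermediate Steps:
j(Z) = 117/2 (j(Z) = -½*(-117) = 117/2)
(J - 30783)/((-169)² + j(65)) = (-19210 - 30783)/((-169)² + 117/2) = -49993/(28561 + 117/2) = -49993/57239/2 = -49993*2/57239 = -99986/57239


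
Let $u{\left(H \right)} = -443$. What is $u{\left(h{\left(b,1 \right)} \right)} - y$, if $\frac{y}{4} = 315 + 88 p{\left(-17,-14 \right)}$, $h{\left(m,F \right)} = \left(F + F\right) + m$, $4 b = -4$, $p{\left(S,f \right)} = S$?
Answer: $4281$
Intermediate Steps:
$b = -1$ ($b = \frac{1}{4} \left(-4\right) = -1$)
$h{\left(m,F \right)} = m + 2 F$ ($h{\left(m,F \right)} = 2 F + m = m + 2 F$)
$y = -4724$ ($y = 4 \left(315 + 88 \left(-17\right)\right) = 4 \left(315 - 1496\right) = 4 \left(-1181\right) = -4724$)
$u{\left(h{\left(b,1 \right)} \right)} - y = -443 - -4724 = -443 + 4724 = 4281$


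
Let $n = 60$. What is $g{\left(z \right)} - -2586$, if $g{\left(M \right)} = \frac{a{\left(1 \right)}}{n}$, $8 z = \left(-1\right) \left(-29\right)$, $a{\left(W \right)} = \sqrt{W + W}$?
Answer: $2586 + \frac{\sqrt{2}}{60} \approx 2586.0$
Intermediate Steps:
$a{\left(W \right)} = \sqrt{2} \sqrt{W}$ ($a{\left(W \right)} = \sqrt{2 W} = \sqrt{2} \sqrt{W}$)
$z = \frac{29}{8}$ ($z = \frac{\left(-1\right) \left(-29\right)}{8} = \frac{1}{8} \cdot 29 = \frac{29}{8} \approx 3.625$)
$g{\left(M \right)} = \frac{\sqrt{2}}{60}$ ($g{\left(M \right)} = \frac{\sqrt{2} \sqrt{1}}{60} = \sqrt{2} \cdot 1 \cdot \frac{1}{60} = \sqrt{2} \cdot \frac{1}{60} = \frac{\sqrt{2}}{60}$)
$g{\left(z \right)} - -2586 = \frac{\sqrt{2}}{60} - -2586 = \frac{\sqrt{2}}{60} + 2586 = 2586 + \frac{\sqrt{2}}{60}$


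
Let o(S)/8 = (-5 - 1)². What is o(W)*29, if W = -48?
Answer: 8352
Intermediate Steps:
o(S) = 288 (o(S) = 8*(-5 - 1)² = 8*(-6)² = 8*36 = 288)
o(W)*29 = 288*29 = 8352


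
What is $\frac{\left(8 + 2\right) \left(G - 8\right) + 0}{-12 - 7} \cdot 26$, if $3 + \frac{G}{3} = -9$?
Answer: $\frac{11440}{19} \approx 602.11$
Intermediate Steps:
$G = -36$ ($G = -9 + 3 \left(-9\right) = -9 - 27 = -36$)
$\frac{\left(8 + 2\right) \left(G - 8\right) + 0}{-12 - 7} \cdot 26 = \frac{\left(8 + 2\right) \left(-36 - 8\right) + 0}{-12 - 7} \cdot 26 = \frac{10 \left(-44\right) + 0}{-19} \cdot 26 = \left(-440 + 0\right) \left(- \frac{1}{19}\right) 26 = \left(-440\right) \left(- \frac{1}{19}\right) 26 = \frac{440}{19} \cdot 26 = \frac{11440}{19}$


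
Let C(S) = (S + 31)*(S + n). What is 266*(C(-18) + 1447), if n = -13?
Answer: 277704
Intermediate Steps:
C(S) = (-13 + S)*(31 + S) (C(S) = (S + 31)*(S - 13) = (31 + S)*(-13 + S) = (-13 + S)*(31 + S))
266*(C(-18) + 1447) = 266*((-403 + (-18)**2 + 18*(-18)) + 1447) = 266*((-403 + 324 - 324) + 1447) = 266*(-403 + 1447) = 266*1044 = 277704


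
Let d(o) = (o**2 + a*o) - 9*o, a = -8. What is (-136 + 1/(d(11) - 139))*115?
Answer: -641263/41 ≈ -15641.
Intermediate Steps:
d(o) = o**2 - 17*o (d(o) = (o**2 - 8*o) - 9*o = o**2 - 17*o)
(-136 + 1/(d(11) - 139))*115 = (-136 + 1/(11*(-17 + 11) - 139))*115 = (-136 + 1/(11*(-6) - 139))*115 = (-136 + 1/(-66 - 139))*115 = (-136 + 1/(-205))*115 = (-136 - 1/205)*115 = -27881/205*115 = -641263/41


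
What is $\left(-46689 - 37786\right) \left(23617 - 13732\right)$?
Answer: $-835035375$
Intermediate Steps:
$\left(-46689 - 37786\right) \left(23617 - 13732\right) = \left(-84475\right) 9885 = -835035375$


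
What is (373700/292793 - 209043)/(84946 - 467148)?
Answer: 61205953399/111906070186 ≈ 0.54694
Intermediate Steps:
(373700/292793 - 209043)/(84946 - 467148) = (373700*(1/292793) - 209043)/(-382202) = (373700/292793 - 209043)*(-1/382202) = -61205953399/292793*(-1/382202) = 61205953399/111906070186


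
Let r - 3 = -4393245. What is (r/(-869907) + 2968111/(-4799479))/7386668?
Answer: 362809650691/604707458084444404 ≈ 5.9998e-7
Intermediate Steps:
r = -4393242 (r = 3 - 4393245 = -4393242)
(r/(-869907) + 2968111/(-4799479))/7386668 = (-4393242/(-869907) + 2968111/(-4799479))/7386668 = (-4393242*(-1/869907) + 2968111*(-1/4799479))*(1/7386668) = (86142/17057 - 2968111/4799479)*(1/7386668) = (362809650691/81864713303)*(1/7386668) = 362809650691/604707458084444404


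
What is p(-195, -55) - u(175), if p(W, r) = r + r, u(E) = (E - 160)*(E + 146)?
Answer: -4925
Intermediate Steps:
u(E) = (-160 + E)*(146 + E)
p(W, r) = 2*r
p(-195, -55) - u(175) = 2*(-55) - (-23360 + 175² - 14*175) = -110 - (-23360 + 30625 - 2450) = -110 - 1*4815 = -110 - 4815 = -4925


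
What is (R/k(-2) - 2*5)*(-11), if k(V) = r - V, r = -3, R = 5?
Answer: 165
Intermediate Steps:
k(V) = -3 - V
(R/k(-2) - 2*5)*(-11) = (5/(-3 - 1*(-2)) - 2*5)*(-11) = (5/(-3 + 2) - 10)*(-11) = (5/(-1) - 10)*(-11) = (5*(-1) - 10)*(-11) = (-5 - 10)*(-11) = -15*(-11) = 165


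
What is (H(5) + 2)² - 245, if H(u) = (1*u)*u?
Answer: 484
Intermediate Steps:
H(u) = u² (H(u) = u*u = u²)
(H(5) + 2)² - 245 = (5² + 2)² - 245 = (25 + 2)² - 245 = 27² - 245 = 729 - 245 = 484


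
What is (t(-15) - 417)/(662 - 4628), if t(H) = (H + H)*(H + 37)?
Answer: 359/1322 ≈ 0.27156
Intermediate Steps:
t(H) = 2*H*(37 + H) (t(H) = (2*H)*(37 + H) = 2*H*(37 + H))
(t(-15) - 417)/(662 - 4628) = (2*(-15)*(37 - 15) - 417)/(662 - 4628) = (2*(-15)*22 - 417)/(-3966) = (-660 - 417)*(-1/3966) = -1077*(-1/3966) = 359/1322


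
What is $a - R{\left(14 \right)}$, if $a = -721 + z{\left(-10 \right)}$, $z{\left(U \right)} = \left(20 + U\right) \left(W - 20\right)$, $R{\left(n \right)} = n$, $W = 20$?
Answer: $-735$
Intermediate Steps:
$z{\left(U \right)} = 0$ ($z{\left(U \right)} = \left(20 + U\right) \left(20 - 20\right) = \left(20 + U\right) 0 = 0$)
$a = -721$ ($a = -721 + 0 = -721$)
$a - R{\left(14 \right)} = -721 - 14 = -735$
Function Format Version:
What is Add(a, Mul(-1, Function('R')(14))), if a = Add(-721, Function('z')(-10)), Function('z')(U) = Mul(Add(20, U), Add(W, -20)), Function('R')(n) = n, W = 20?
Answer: -735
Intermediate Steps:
Function('z')(U) = 0 (Function('z')(U) = Mul(Add(20, U), Add(20, -20)) = Mul(Add(20, U), 0) = 0)
a = -721 (a = Add(-721, 0) = -721)
Add(a, Mul(-1, Function('R')(14))) = Add(-721, Mul(-1, 14)) = Add(-721, -14) = -735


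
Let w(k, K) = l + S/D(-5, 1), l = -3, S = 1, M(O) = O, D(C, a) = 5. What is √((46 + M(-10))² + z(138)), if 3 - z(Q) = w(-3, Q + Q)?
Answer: √32545/5 ≈ 36.080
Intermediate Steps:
w(k, K) = -14/5 (w(k, K) = -3 + 1/5 = -3 + 1*(⅕) = -3 + ⅕ = -14/5)
z(Q) = 29/5 (z(Q) = 3 - 1*(-14/5) = 3 + 14/5 = 29/5)
√((46 + M(-10))² + z(138)) = √((46 - 10)² + 29/5) = √(36² + 29/5) = √(1296 + 29/5) = √(6509/5) = √32545/5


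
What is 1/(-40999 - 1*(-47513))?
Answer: 1/6514 ≈ 0.00015352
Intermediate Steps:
1/(-40999 - 1*(-47513)) = 1/(-40999 + 47513) = 1/6514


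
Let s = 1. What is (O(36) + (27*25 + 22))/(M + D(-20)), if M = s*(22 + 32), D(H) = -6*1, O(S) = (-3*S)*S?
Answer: -3191/48 ≈ -66.479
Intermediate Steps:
O(S) = -3*S²
D(H) = -6
M = 54 (M = 1*(22 + 32) = 1*54 = 54)
(O(36) + (27*25 + 22))/(M + D(-20)) = (-3*36² + (27*25 + 22))/(54 - 6) = (-3*1296 + (675 + 22))/48 = (-3888 + 697)*(1/48) = -3191*1/48 = -3191/48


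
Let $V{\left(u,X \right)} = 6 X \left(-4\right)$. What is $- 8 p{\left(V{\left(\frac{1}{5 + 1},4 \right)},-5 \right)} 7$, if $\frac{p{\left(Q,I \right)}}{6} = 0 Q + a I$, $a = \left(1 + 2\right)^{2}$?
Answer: $15120$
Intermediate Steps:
$V{\left(u,X \right)} = - 24 X$
$a = 9$ ($a = 3^{2} = 9$)
$p{\left(Q,I \right)} = 54 I$ ($p{\left(Q,I \right)} = 6 \left(0 Q + 9 I\right) = 6 \left(0 + 9 I\right) = 6 \cdot 9 I = 54 I$)
$- 8 p{\left(V{\left(\frac{1}{5 + 1},4 \right)},-5 \right)} 7 = - 8 \cdot 54 \left(-5\right) 7 = \left(-8\right) \left(-270\right) 7 = 2160 \cdot 7 = 15120$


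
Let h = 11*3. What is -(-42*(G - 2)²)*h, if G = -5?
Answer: 67914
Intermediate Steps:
h = 33
-(-42*(G - 2)²)*h = -(-42*(-5 - 2)²)*33 = -(-42*(-7)²)*33 = -(-42*49)*33 = -(-2058)*33 = -1*(-67914) = 67914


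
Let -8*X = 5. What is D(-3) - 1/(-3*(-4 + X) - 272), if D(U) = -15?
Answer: -30967/2065 ≈ -14.996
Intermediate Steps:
X = -5/8 (X = -⅛*5 = -5/8 ≈ -0.62500)
D(-3) - 1/(-3*(-4 + X) - 272) = -15 - 1/(-3*(-4 - 5/8) - 272) = -15 - 1/(-3*(-37/8) - 272) = -15 - 1/(111/8 - 272) = -15 - 1/(-2065/8) = -15 - 1*(-8/2065) = -15 + 8/2065 = -30967/2065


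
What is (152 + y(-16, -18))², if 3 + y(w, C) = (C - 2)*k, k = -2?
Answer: 35721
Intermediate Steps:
y(w, C) = 1 - 2*C (y(w, C) = -3 + (C - 2)*(-2) = -3 + (-2 + C)*(-2) = -3 + (4 - 2*C) = 1 - 2*C)
(152 + y(-16, -18))² = (152 + (1 - 2*(-18)))² = (152 + (1 + 36))² = (152 + 37)² = 189² = 35721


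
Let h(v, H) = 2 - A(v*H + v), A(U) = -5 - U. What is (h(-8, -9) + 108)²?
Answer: 32041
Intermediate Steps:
h(v, H) = 7 + v + H*v (h(v, H) = 2 - (-5 - (v*H + v)) = 2 - (-5 - (H*v + v)) = 2 - (-5 - (v + H*v)) = 2 - (-5 + (-v - H*v)) = 2 - (-5 - v - H*v) = 2 + (5 + v + H*v) = 7 + v + H*v)
(h(-8, -9) + 108)² = ((7 - 8*(1 - 9)) + 108)² = ((7 - 8*(-8)) + 108)² = ((7 + 64) + 108)² = (71 + 108)² = 179² = 32041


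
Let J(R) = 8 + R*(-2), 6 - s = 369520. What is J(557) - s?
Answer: 368408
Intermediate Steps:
s = -369514 (s = 6 - 1*369520 = 6 - 369520 = -369514)
J(R) = 8 - 2*R
J(557) - s = (8 - 2*557) - 1*(-369514) = (8 - 1114) + 369514 = -1106 + 369514 = 368408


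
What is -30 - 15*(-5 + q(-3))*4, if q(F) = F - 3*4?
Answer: 1170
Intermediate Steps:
q(F) = -12 + F (q(F) = F - 12 = -12 + F)
-30 - 15*(-5 + q(-3))*4 = -30 - 15*(-5 + (-12 - 3))*4 = -30 - 15*(-5 - 15)*4 = -30 - (-300)*4 = -30 - 15*(-80) = -30 + 1200 = 1170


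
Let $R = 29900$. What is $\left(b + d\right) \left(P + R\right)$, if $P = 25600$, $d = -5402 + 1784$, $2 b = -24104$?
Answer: $-869685000$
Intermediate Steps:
$b = -12052$ ($b = \frac{1}{2} \left(-24104\right) = -12052$)
$d = -3618$
$\left(b + d\right) \left(P + R\right) = \left(-12052 - 3618\right) \left(25600 + 29900\right) = \left(-15670\right) 55500 = -869685000$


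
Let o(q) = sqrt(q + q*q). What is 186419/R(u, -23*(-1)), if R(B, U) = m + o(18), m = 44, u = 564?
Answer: 4101218/797 - 559257*sqrt(38)/1594 ≈ 2983.0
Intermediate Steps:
o(q) = sqrt(q + q**2)
R(B, U) = 44 + 3*sqrt(38) (R(B, U) = 44 + sqrt(18*(1 + 18)) = 44 + sqrt(18*19) = 44 + sqrt(342) = 44 + 3*sqrt(38))
186419/R(u, -23*(-1)) = 186419/(44 + 3*sqrt(38))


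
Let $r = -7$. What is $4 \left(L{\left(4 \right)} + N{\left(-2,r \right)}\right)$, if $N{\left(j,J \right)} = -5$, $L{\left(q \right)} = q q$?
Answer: $44$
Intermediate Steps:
$L{\left(q \right)} = q^{2}$
$4 \left(L{\left(4 \right)} + N{\left(-2,r \right)}\right) = 4 \left(4^{2} - 5\right) = 4 \left(16 - 5\right) = 4 \cdot 11 = 44$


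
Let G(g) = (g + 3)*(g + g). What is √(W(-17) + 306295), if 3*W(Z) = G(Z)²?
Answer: √3436383/3 ≈ 617.92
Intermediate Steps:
G(g) = 2*g*(3 + g) (G(g) = (3 + g)*(2*g) = 2*g*(3 + g))
W(Z) = 4*Z²*(3 + Z)²/3 (W(Z) = (2*Z*(3 + Z))²/3 = (4*Z²*(3 + Z)²)/3 = 4*Z²*(3 + Z)²/3)
√(W(-17) + 306295) = √((4/3)*(-17)²*(3 - 17)² + 306295) = √((4/3)*289*(-14)² + 306295) = √((4/3)*289*196 + 306295) = √(226576/3 + 306295) = √(1145461/3) = √3436383/3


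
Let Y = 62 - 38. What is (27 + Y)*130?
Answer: 6630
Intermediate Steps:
Y = 24
(27 + Y)*130 = (27 + 24)*130 = 51*130 = 6630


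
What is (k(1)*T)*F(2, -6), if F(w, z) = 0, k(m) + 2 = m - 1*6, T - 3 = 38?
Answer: 0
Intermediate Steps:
T = 41 (T = 3 + 38 = 41)
k(m) = -8 + m (k(m) = -2 + (m - 1*6) = -2 + (m - 6) = -2 + (-6 + m) = -8 + m)
(k(1)*T)*F(2, -6) = ((-8 + 1)*41)*0 = -7*41*0 = -287*0 = 0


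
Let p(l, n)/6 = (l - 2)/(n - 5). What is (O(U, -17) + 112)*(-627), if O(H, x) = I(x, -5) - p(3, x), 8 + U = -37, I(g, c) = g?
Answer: -59736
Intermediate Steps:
U = -45 (U = -8 - 37 = -45)
p(l, n) = 6*(-2 + l)/(-5 + n) (p(l, n) = 6*((l - 2)/(n - 5)) = 6*((-2 + l)/(-5 + n)) = 6*(-2 + l)/(-5 + n))
O(H, x) = x - 6/(-5 + x) (O(H, x) = x - 6*(-2 + 3)/(-5 + x) = x - 6/(-5 + x))
(O(U, -17) + 112)*(-627) = ((-6 - 17*(-5 - 17))/(-5 - 17) + 112)*(-627) = ((-6 - 17*(-22))/(-22) + 112)*(-627) = (-(-6 + 374)/22 + 112)*(-627) = (-1/22*368 + 112)*(-627) = (-184/11 + 112)*(-627) = (1048/11)*(-627) = -59736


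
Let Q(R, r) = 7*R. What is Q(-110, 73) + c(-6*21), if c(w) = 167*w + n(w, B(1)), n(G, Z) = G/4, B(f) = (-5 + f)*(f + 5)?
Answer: -43687/2 ≈ -21844.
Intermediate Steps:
B(f) = (-5 + f)*(5 + f)
n(G, Z) = G/4 (n(G, Z) = G*(¼) = G/4)
c(w) = 669*w/4 (c(w) = 167*w + w/4 = 669*w/4)
Q(-110, 73) + c(-6*21) = 7*(-110) + 669*(-6*21)/4 = -770 + (669/4)*(-126) = -770 - 42147/2 = -43687/2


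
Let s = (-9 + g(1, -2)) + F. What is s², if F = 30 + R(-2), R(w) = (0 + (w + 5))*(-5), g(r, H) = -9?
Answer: 9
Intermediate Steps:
R(w) = -25 - 5*w (R(w) = (0 + (5 + w))*(-5) = (5 + w)*(-5) = -25 - 5*w)
F = 15 (F = 30 + (-25 - 5*(-2)) = 30 + (-25 + 10) = 30 - 15 = 15)
s = -3 (s = (-9 - 9) + 15 = -18 + 15 = -3)
s² = (-3)² = 9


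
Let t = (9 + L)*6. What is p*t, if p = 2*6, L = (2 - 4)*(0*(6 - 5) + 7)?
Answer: -360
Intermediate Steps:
L = -14 (L = -2*(0*1 + 7) = -2*(0 + 7) = -2*7 = -14)
p = 12
t = -30 (t = (9 - 14)*6 = -5*6 = -30)
p*t = 12*(-30) = -360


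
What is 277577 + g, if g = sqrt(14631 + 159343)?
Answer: 277577 + sqrt(173974) ≈ 2.7799e+5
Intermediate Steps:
g = sqrt(173974) ≈ 417.10
277577 + g = 277577 + sqrt(173974)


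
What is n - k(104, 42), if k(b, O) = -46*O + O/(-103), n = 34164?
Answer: 3717930/103 ≈ 36096.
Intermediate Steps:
k(b, O) = -4739*O/103 (k(b, O) = -46*O + O*(-1/103) = -46*O - O/103 = -4739*O/103)
n - k(104, 42) = 34164 - (-4739)*42/103 = 34164 - 1*(-199038/103) = 34164 + 199038/103 = 3717930/103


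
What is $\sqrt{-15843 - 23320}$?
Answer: $i \sqrt{39163} \approx 197.9 i$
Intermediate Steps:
$\sqrt{-15843 - 23320} = \sqrt{-39163} = i \sqrt{39163}$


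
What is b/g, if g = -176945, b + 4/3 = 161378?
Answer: -96826/106167 ≈ -0.91202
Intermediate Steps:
b = 484130/3 (b = -4/3 + 161378 = 484130/3 ≈ 1.6138e+5)
b/g = (484130/3)/(-176945) = (484130/3)*(-1/176945) = -96826/106167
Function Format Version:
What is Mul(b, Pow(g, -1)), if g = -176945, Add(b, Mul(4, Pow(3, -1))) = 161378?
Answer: Rational(-96826, 106167) ≈ -0.91202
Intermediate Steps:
b = Rational(484130, 3) (b = Add(Rational(-4, 3), 161378) = Rational(484130, 3) ≈ 1.6138e+5)
Mul(b, Pow(g, -1)) = Mul(Rational(484130, 3), Pow(-176945, -1)) = Mul(Rational(484130, 3), Rational(-1, 176945)) = Rational(-96826, 106167)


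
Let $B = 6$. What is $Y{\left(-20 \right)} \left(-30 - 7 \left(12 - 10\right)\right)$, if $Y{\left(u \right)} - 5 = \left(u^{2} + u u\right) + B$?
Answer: $-35684$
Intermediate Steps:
$Y{\left(u \right)} = 11 + 2 u^{2}$ ($Y{\left(u \right)} = 5 + \left(\left(u^{2} + u u\right) + 6\right) = 5 + \left(\left(u^{2} + u^{2}\right) + 6\right) = 5 + \left(2 u^{2} + 6\right) = 5 + \left(6 + 2 u^{2}\right) = 11 + 2 u^{2}$)
$Y{\left(-20 \right)} \left(-30 - 7 \left(12 - 10\right)\right) = \left(11 + 2 \left(-20\right)^{2}\right) \left(-30 - 7 \left(12 - 10\right)\right) = \left(11 + 2 \cdot 400\right) \left(-30 - 14\right) = \left(11 + 800\right) \left(-30 - 14\right) = 811 \left(-44\right) = -35684$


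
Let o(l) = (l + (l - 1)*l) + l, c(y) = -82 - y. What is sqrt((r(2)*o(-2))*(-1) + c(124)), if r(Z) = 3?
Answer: 2*I*sqrt(53) ≈ 14.56*I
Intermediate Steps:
o(l) = 2*l + l*(-1 + l) (o(l) = (l + (-1 + l)*l) + l = (l + l*(-1 + l)) + l = 2*l + l*(-1 + l))
sqrt((r(2)*o(-2))*(-1) + c(124)) = sqrt((3*(-2*(1 - 2)))*(-1) + (-82 - 1*124)) = sqrt((3*(-2*(-1)))*(-1) + (-82 - 124)) = sqrt((3*2)*(-1) - 206) = sqrt(6*(-1) - 206) = sqrt(-6 - 206) = sqrt(-212) = 2*I*sqrt(53)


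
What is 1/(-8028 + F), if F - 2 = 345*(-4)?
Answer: -1/9406 ≈ -0.00010632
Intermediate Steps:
F = -1378 (F = 2 + 345*(-4) = 2 - 1380 = -1378)
1/(-8028 + F) = 1/(-8028 - 1378) = 1/(-9406) = -1/9406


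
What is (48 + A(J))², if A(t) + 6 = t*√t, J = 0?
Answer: 1764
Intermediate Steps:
A(t) = -6 + t^(3/2) (A(t) = -6 + t*√t = -6 + t^(3/2))
(48 + A(J))² = (48 + (-6 + 0^(3/2)))² = (48 + (-6 + 0))² = (48 - 6)² = 42² = 1764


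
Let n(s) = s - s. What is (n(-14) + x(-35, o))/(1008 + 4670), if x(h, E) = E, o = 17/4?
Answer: 1/1336 ≈ 0.00074850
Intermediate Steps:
o = 17/4 (o = 17*(¼) = 17/4 ≈ 4.2500)
n(s) = 0
(n(-14) + x(-35, o))/(1008 + 4670) = (0 + 17/4)/(1008 + 4670) = (17/4)/5678 = (17/4)*(1/5678) = 1/1336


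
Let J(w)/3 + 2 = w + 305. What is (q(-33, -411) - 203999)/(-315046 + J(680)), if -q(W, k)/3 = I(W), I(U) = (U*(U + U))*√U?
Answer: 203999/312097 + 6534*I*√33/312097 ≈ 0.65364 + 0.12027*I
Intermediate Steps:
J(w) = 909 + 3*w (J(w) = -6 + 3*(w + 305) = -6 + 3*(305 + w) = -6 + (915 + 3*w) = 909 + 3*w)
I(U) = 2*U^(5/2) (I(U) = (U*(2*U))*√U = (2*U²)*√U = 2*U^(5/2))
q(W, k) = -6*W^(5/2)
(q(-33, -411) - 203999)/(-315046 + J(680)) = (-6534*I*√33 - 203999)/(-315046 + (909 + 3*680)) = (-6534*I*√33 - 203999)/(-315046 + (909 + 2040)) = (-6534*I*√33 - 203999)/(-315046 + 2949) = (-203999 - 6534*I*√33)/(-312097) = (-203999 - 6534*I*√33)*(-1/312097) = 203999/312097 + 6534*I*√33/312097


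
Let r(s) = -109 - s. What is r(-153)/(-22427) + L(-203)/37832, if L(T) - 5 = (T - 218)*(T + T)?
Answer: 3831804929/848458264 ≈ 4.5162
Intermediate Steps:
L(T) = 5 + 2*T*(-218 + T) (L(T) = 5 + (T - 218)*(T + T) = 5 + (-218 + T)*(2*T) = 5 + 2*T*(-218 + T))
r(-153)/(-22427) + L(-203)/37832 = (-109 - 1*(-153))/(-22427) + (5 - 436*(-203) + 2*(-203)²)/37832 = (-109 + 153)*(-1/22427) + (5 + 88508 + 2*41209)*(1/37832) = 44*(-1/22427) + (5 + 88508 + 82418)*(1/37832) = -44/22427 + 170931*(1/37832) = -44/22427 + 170931/37832 = 3831804929/848458264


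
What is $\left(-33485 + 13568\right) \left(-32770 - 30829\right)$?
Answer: $1266701283$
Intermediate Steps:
$\left(-33485 + 13568\right) \left(-32770 - 30829\right) = \left(-19917\right) \left(-63599\right) = 1266701283$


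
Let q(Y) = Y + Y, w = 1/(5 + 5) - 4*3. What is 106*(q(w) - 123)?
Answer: -77804/5 ≈ -15561.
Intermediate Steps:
w = -119/10 (w = 1/10 - 12 = ⅒ - 12 = -119/10 ≈ -11.900)
q(Y) = 2*Y
106*(q(w) - 123) = 106*(2*(-119/10) - 123) = 106*(-119/5 - 123) = 106*(-734/5) = -77804/5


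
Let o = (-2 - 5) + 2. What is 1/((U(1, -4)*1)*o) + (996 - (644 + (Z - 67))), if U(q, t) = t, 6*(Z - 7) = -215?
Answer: 26873/60 ≈ 447.88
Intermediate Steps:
Z = -173/6 (Z = 7 + (⅙)*(-215) = 7 - 215/6 = -173/6 ≈ -28.833)
o = -5 (o = -7 + 2 = -5)
1/((U(1, -4)*1)*o) + (996 - (644 + (Z - 67))) = 1/(-4*1*(-5)) + (996 - (644 + (-173/6 - 67))) = 1/(-4*(-5)) + (996 - (644 - 575/6)) = 1/20 + (996 - 1*3289/6) = 1/20 + (996 - 3289/6) = 1/20 + 2687/6 = 26873/60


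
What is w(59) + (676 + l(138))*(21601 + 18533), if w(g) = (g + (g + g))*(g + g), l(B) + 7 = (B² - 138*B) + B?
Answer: 32409024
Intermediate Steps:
l(B) = -7 + B² - 137*B (l(B) = -7 + ((B² - 138*B) + B) = -7 + (B² - 137*B) = -7 + B² - 137*B)
w(g) = 6*g² (w(g) = (g + 2*g)*(2*g) = (3*g)*(2*g) = 6*g²)
w(59) + (676 + l(138))*(21601 + 18533) = 6*59² + (676 + (-7 + 138² - 137*138))*(21601 + 18533) = 6*3481 + (676 + (-7 + 19044 - 18906))*40134 = 20886 + (676 + 131)*40134 = 20886 + 807*40134 = 20886 + 32388138 = 32409024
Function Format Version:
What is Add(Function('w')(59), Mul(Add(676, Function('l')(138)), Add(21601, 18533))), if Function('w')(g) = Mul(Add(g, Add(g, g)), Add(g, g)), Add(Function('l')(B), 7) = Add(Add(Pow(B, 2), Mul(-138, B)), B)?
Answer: 32409024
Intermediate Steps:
Function('l')(B) = Add(-7, Pow(B, 2), Mul(-137, B)) (Function('l')(B) = Add(-7, Add(Add(Pow(B, 2), Mul(-138, B)), B)) = Add(-7, Add(Pow(B, 2), Mul(-137, B))) = Add(-7, Pow(B, 2), Mul(-137, B)))
Function('w')(g) = Mul(6, Pow(g, 2)) (Function('w')(g) = Mul(Add(g, Mul(2, g)), Mul(2, g)) = Mul(Mul(3, g), Mul(2, g)) = Mul(6, Pow(g, 2)))
Add(Function('w')(59), Mul(Add(676, Function('l')(138)), Add(21601, 18533))) = Add(Mul(6, Pow(59, 2)), Mul(Add(676, Add(-7, Pow(138, 2), Mul(-137, 138))), Add(21601, 18533))) = Add(Mul(6, 3481), Mul(Add(676, Add(-7, 19044, -18906)), 40134)) = Add(20886, Mul(Add(676, 131), 40134)) = Add(20886, Mul(807, 40134)) = Add(20886, 32388138) = 32409024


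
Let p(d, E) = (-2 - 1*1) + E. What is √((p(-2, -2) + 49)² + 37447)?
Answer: √39383 ≈ 198.45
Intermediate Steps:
p(d, E) = -3 + E (p(d, E) = (-2 - 1) + E = -3 + E)
√((p(-2, -2) + 49)² + 37447) = √(((-3 - 2) + 49)² + 37447) = √((-5 + 49)² + 37447) = √(44² + 37447) = √(1936 + 37447) = √39383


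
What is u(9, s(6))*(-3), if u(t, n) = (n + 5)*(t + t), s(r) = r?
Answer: -594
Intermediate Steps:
u(t, n) = 2*t*(5 + n) (u(t, n) = (5 + n)*(2*t) = 2*t*(5 + n))
u(9, s(6))*(-3) = (2*9*(5 + 6))*(-3) = (2*9*11)*(-3) = 198*(-3) = -594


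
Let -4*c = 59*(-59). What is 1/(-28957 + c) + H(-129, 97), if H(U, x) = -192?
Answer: -21570628/112347 ≈ -192.00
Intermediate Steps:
c = 3481/4 (c = -59*(-59)/4 = -¼*(-3481) = 3481/4 ≈ 870.25)
1/(-28957 + c) + H(-129, 97) = 1/(-28957 + 3481/4) - 192 = 1/(-112347/4) - 192 = -4/112347 - 192 = -21570628/112347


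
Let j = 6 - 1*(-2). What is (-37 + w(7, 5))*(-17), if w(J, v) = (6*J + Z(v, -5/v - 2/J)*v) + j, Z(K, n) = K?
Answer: -646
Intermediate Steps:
j = 8 (j = 6 + 2 = 8)
w(J, v) = 8 + v² + 6*J (w(J, v) = (6*J + v*v) + 8 = (6*J + v²) + 8 = (v² + 6*J) + 8 = 8 + v² + 6*J)
(-37 + w(7, 5))*(-17) = (-37 + (8 + 5² + 6*7))*(-17) = (-37 + (8 + 25 + 42))*(-17) = (-37 + 75)*(-17) = 38*(-17) = -646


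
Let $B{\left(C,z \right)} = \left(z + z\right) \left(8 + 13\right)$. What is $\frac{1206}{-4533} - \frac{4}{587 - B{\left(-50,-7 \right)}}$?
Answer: $- \frac{360206}{1331191} \approx -0.27059$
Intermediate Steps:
$B{\left(C,z \right)} = 42 z$ ($B{\left(C,z \right)} = 2 z 21 = 42 z$)
$\frac{1206}{-4533} - \frac{4}{587 - B{\left(-50,-7 \right)}} = \frac{1206}{-4533} - \frac{4}{587 - 42 \left(-7\right)} = 1206 \left(- \frac{1}{4533}\right) - \frac{4}{587 - -294} = - \frac{402}{1511} - \frac{4}{587 + 294} = - \frac{402}{1511} - \frac{4}{881} = - \frac{360206}{1331191}$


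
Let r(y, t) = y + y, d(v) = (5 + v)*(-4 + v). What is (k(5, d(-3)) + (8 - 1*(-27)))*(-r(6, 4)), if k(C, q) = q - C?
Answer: -192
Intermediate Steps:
d(v) = (-4 + v)*(5 + v)
r(y, t) = 2*y
(k(5, d(-3)) + (8 - 1*(-27)))*(-r(6, 4)) = (((-20 - 3 + (-3)²) - 1*5) + (8 - 1*(-27)))*(-2*6) = (((-20 - 3 + 9) - 5) + (8 + 27))*(-1*12) = ((-14 - 5) + 35)*(-12) = (-19 + 35)*(-12) = 16*(-12) = -192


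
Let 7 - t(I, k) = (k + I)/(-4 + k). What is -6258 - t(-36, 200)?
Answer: -306944/49 ≈ -6264.2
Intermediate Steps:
t(I, k) = 7 - (I + k)/(-4 + k) (t(I, k) = 7 - (k + I)/(-4 + k) = 7 - (I + k)/(-4 + k))
-6258 - t(-36, 200) = -6258 - (-28 - 1*(-36) + 6*200)/(-4 + 200) = -6258 - (-28 + 36 + 1200)/196 = -6258 - 1208/196 = -6258 - 1*302/49 = -6258 - 302/49 = -306944/49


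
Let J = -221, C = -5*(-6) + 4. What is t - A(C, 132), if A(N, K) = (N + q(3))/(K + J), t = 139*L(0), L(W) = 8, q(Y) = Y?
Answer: 99005/89 ≈ 1112.4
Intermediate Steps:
C = 34 (C = 30 + 4 = 34)
t = 1112 (t = 139*8 = 1112)
A(N, K) = (3 + N)/(-221 + K) (A(N, K) = (N + 3)/(K - 221) = (3 + N)/(-221 + K))
t - A(C, 132) = 1112 - (3 + 34)/(-221 + 132) = 1112 - 37/(-89) = 1112 - (-1)*37/89 = 1112 - 1*(-37/89) = 1112 + 37/89 = 99005/89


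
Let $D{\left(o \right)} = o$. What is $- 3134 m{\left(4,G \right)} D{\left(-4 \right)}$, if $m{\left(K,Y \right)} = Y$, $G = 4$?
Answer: $50144$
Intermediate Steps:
$- 3134 m{\left(4,G \right)} D{\left(-4 \right)} = - 3134 \cdot 4 \left(-4\right) = \left(-3134\right) \left(-16\right) = 50144$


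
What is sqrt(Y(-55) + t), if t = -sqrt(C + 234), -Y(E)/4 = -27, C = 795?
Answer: sqrt(108 - 7*sqrt(21)) ≈ 8.7133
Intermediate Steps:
Y(E) = 108 (Y(E) = -4*(-27) = 108)
t = -7*sqrt(21) (t = -sqrt(795 + 234) = -sqrt(1029) = -7*sqrt(21) ≈ -32.078)
sqrt(Y(-55) + t) = sqrt(108 - 7*sqrt(21))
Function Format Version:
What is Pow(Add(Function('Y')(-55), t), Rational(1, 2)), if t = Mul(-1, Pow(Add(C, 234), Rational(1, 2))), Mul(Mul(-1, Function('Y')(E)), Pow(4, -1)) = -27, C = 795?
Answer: Pow(Add(108, Mul(-7, Pow(21, Rational(1, 2)))), Rational(1, 2)) ≈ 8.7133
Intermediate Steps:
Function('Y')(E) = 108 (Function('Y')(E) = Mul(-4, -27) = 108)
t = Mul(-7, Pow(21, Rational(1, 2))) (t = Mul(-1, Pow(Add(795, 234), Rational(1, 2))) = Mul(-1, Pow(1029, Rational(1, 2))) = Mul(-1, Mul(7, Pow(21, Rational(1, 2)))) = Mul(-7, Pow(21, Rational(1, 2))) ≈ -32.078)
Pow(Add(Function('Y')(-55), t), Rational(1, 2)) = Pow(Add(108, Mul(-7, Pow(21, Rational(1, 2)))), Rational(1, 2))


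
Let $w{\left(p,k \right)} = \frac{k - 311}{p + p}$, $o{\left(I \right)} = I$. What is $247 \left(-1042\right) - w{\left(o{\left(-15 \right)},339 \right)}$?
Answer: $- \frac{3860596}{15} \approx -2.5737 \cdot 10^{5}$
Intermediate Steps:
$w{\left(p,k \right)} = \frac{-311 + k}{2 p}$
$247 \left(-1042\right) - w{\left(o{\left(-15 \right)},339 \right)} = 247 \left(-1042\right) - \frac{-311 + 339}{2 \left(-15\right)} = -257374 - \frac{1}{2} \left(- \frac{1}{15}\right) 28 = -257374 - - \frac{14}{15} = -257374 + \frac{14}{15} = - \frac{3860596}{15}$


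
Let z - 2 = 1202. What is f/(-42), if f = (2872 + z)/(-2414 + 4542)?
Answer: -1019/22344 ≈ -0.045605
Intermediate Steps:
z = 1204 (z = 2 + 1202 = 1204)
f = 1019/532 (f = (2872 + 1204)/(-2414 + 4542) = 4076/2128 = 4076*(1/2128) = 1019/532 ≈ 1.9154)
f/(-42) = (1019/532)/(-42) = (1019/532)*(-1/42) = -1019/22344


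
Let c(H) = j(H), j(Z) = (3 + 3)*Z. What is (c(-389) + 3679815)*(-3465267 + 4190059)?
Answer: 2665408808952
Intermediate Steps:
j(Z) = 6*Z
c(H) = 6*H
(c(-389) + 3679815)*(-3465267 + 4190059) = (6*(-389) + 3679815)*(-3465267 + 4190059) = (-2334 + 3679815)*724792 = 3677481*724792 = 2665408808952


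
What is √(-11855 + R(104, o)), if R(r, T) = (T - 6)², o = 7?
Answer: I*√11854 ≈ 108.88*I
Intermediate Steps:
R(r, T) = (-6 + T)²
√(-11855 + R(104, o)) = √(-11855 + (-6 + 7)²) = √(-11855 + 1²) = √(-11855 + 1) = √(-11854) = I*√11854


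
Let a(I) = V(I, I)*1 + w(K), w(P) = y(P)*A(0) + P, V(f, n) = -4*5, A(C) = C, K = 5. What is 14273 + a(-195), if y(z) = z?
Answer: 14258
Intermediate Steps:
V(f, n) = -20
w(P) = P (w(P) = P*0 + P = 0 + P = P)
a(I) = -15 (a(I) = -20*1 + 5 = -20 + 5 = -15)
14273 + a(-195) = 14273 - 15 = 14258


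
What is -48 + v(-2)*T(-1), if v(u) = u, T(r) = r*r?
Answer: -50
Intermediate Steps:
T(r) = r**2
-48 + v(-2)*T(-1) = -48 - 2*(-1)**2 = -48 - 2*1 = -48 - 2 = -50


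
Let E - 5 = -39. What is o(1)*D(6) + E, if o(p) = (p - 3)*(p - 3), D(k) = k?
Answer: -10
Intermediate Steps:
E = -34 (E = 5 - 39 = -34)
o(p) = (-3 + p)**2 (o(p) = (-3 + p)*(-3 + p) = (-3 + p)**2)
o(1)*D(6) + E = (-3 + 1)**2*6 - 34 = (-2)**2*6 - 34 = 4*6 - 34 = 24 - 34 = -10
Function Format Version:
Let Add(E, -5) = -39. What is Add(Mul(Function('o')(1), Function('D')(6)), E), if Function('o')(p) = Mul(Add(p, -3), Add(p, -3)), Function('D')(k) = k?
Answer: -10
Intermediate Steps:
E = -34 (E = Add(5, -39) = -34)
Function('o')(p) = Pow(Add(-3, p), 2) (Function('o')(p) = Mul(Add(-3, p), Add(-3, p)) = Pow(Add(-3, p), 2))
Add(Mul(Function('o')(1), Function('D')(6)), E) = Add(Mul(Pow(Add(-3, 1), 2), 6), -34) = Add(Mul(Pow(-2, 2), 6), -34) = Add(Mul(4, 6), -34) = Add(24, -34) = -10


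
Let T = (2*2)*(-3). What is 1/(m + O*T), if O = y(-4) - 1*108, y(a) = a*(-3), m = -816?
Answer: 1/336 ≈ 0.0029762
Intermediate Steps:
y(a) = -3*a
O = -96 (O = -3*(-4) - 1*108 = 12 - 108 = -96)
T = -12 (T = 4*(-3) = -12)
1/(m + O*T) = 1/(-816 - 96*(-12)) = 1/(-816 + 1152) = 1/336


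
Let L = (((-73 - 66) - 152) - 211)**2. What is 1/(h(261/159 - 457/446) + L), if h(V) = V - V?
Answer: 1/252004 ≈ 3.9682e-6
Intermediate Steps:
h(V) = 0
L = 252004 (L = ((-139 - 152) - 211)**2 = (-291 - 211)**2 = (-502)**2 = 252004)
1/(h(261/159 - 457/446) + L) = 1/(0 + 252004) = 1/252004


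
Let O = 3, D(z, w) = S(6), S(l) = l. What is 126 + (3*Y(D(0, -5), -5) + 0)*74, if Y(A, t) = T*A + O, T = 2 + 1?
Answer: 4788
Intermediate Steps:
D(z, w) = 6
T = 3
Y(A, t) = 3 + 3*A (Y(A, t) = 3*A + 3 = 3 + 3*A)
126 + (3*Y(D(0, -5), -5) + 0)*74 = 126 + (3*(3 + 3*6) + 0)*74 = 126 + (3*(3 + 18) + 0)*74 = 126 + (3*21 + 0)*74 = 126 + (63 + 0)*74 = 126 + 63*74 = 126 + 4662 = 4788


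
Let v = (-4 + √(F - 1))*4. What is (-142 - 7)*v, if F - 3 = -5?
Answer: 2384 - 596*I*√3 ≈ 2384.0 - 1032.3*I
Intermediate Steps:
F = -2 (F = 3 - 5 = -2)
v = -16 + 4*I*√3 (v = (-4 + √(-2 - 1))*4 = (-4 + √(-3))*4 = (-4 + I*√3)*4 = -16 + 4*I*√3 ≈ -16.0 + 6.9282*I)
(-142 - 7)*v = (-142 - 7)*(-16 + 4*I*√3) = -149*(-16 + 4*I*√3) = 2384 - 596*I*√3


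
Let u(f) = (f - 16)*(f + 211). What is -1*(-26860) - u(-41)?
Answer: 36550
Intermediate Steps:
u(f) = (-16 + f)*(211 + f)
-1*(-26860) - u(-41) = -1*(-26860) - (-3376 + (-41)² + 195*(-41)) = 26860 - (-3376 + 1681 - 7995) = 26860 - 1*(-9690) = 26860 + 9690 = 36550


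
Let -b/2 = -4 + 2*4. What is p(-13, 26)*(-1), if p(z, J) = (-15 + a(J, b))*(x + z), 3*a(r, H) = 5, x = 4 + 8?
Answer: -40/3 ≈ -13.333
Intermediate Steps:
b = -8 (b = -2*(-4 + 2*4) = -2*(-4 + 8) = -2*4 = -8)
x = 12
a(r, H) = 5/3 (a(r, H) = (⅓)*5 = 5/3)
p(z, J) = -160 - 40*z/3 (p(z, J) = (-15 + 5/3)*(12 + z) = -40*(12 + z)/3 = -160 - 40*z/3)
p(-13, 26)*(-1) = (-160 - 40/3*(-13))*(-1) = (-160 + 520/3)*(-1) = (40/3)*(-1) = -40/3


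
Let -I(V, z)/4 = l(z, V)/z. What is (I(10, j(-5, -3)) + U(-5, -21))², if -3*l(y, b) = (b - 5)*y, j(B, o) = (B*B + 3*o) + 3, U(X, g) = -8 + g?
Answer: 4489/9 ≈ 498.78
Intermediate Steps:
j(B, o) = 3 + B² + 3*o (j(B, o) = (B² + 3*o) + 3 = 3 + B² + 3*o)
l(y, b) = -y*(-5 + b)/3 (l(y, b) = -(b - 5)*y/3 = -(-5 + b)*y/3 = -y*(-5 + b)/3)
I(V, z) = -20/3 + 4*V/3 (I(V, z) = -4*z*(5 - V)/3/z = -4*(5/3 - V/3) = -20/3 + 4*V/3)
(I(10, j(-5, -3)) + U(-5, -21))² = ((-20/3 + (4/3)*10) + (-8 - 21))² = ((-20/3 + 40/3) - 29)² = (20/3 - 29)² = (-67/3)² = 4489/9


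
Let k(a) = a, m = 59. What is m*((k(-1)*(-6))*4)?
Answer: 1416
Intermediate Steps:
m*((k(-1)*(-6))*4) = 59*(-1*(-6)*4) = 59*(6*4) = 59*24 = 1416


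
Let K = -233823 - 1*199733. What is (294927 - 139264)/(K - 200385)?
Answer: -155663/633941 ≈ -0.24555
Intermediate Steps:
K = -433556 (K = -233823 - 199733 = -433556)
(294927 - 139264)/(K - 200385) = (294927 - 139264)/(-433556 - 200385) = 155663/(-633941) = 155663*(-1/633941) = -155663/633941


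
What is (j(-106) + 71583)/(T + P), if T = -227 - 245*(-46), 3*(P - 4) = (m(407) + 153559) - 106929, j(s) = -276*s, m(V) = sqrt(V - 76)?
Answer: 8100733/2136090 - 33613*sqrt(331)/707045790 ≈ 3.7915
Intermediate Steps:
m(V) = sqrt(-76 + V)
P = 46642/3 + sqrt(331)/3 (P = 4 + ((sqrt(-76 + 407) + 153559) - 106929)/3 = 4 + ((sqrt(331) + 153559) - 106929)/3 = 4 + ((153559 + sqrt(331)) - 106929)/3 = 4 + (46630 + sqrt(331))/3 = 4 + (46630/3 + sqrt(331)/3) = 46642/3 + sqrt(331)/3 ≈ 15553.)
T = 11043 (T = -227 + 11270 = 11043)
(j(-106) + 71583)/(T + P) = (-276*(-106) + 71583)/(11043 + (46642/3 + sqrt(331)/3)) = (29256 + 71583)/(79771/3 + sqrt(331)/3) = 100839/(79771/3 + sqrt(331)/3)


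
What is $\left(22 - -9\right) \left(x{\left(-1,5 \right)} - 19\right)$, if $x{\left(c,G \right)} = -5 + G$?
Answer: $-589$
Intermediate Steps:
$\left(22 - -9\right) \left(x{\left(-1,5 \right)} - 19\right) = \left(22 - -9\right) \left(\left(-5 + 5\right) - 19\right) = \left(22 + 9\right) \left(0 - 19\right) = 31 \left(-19\right) = -589$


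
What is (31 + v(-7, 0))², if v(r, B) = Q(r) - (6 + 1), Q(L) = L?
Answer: 289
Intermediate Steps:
v(r, B) = -7 + r (v(r, B) = r - (6 + 1) = r - 1*7 = r - 7 = -7 + r)
(31 + v(-7, 0))² = (31 + (-7 - 7))² = (31 - 14)² = 17² = 289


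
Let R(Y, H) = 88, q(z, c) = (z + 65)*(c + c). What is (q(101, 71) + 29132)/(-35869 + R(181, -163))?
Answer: -17568/11927 ≈ -1.4730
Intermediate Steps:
q(z, c) = 2*c*(65 + z) (q(z, c) = (65 + z)*(2*c) = 2*c*(65 + z))
(q(101, 71) + 29132)/(-35869 + R(181, -163)) = (2*71*(65 + 101) + 29132)/(-35869 + 88) = (2*71*166 + 29132)/(-35781) = (23572 + 29132)*(-1/35781) = 52704*(-1/35781) = -17568/11927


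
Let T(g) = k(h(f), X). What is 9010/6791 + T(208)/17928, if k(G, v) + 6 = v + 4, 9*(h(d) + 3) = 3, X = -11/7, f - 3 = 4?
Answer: 1130549185/852243336 ≈ 1.3266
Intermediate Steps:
f = 7 (f = 3 + 4 = 7)
X = -11/7 (X = -11*1/7 = -11/7 ≈ -1.5714)
h(d) = -8/3 (h(d) = -3 + (1/9)*3 = -3 + 1/3 = -8/3)
k(G, v) = -2 + v (k(G, v) = -6 + (v + 4) = -6 + (4 + v) = -2 + v)
T(g) = -25/7 (T(g) = -2 - 11/7 = -25/7)
9010/6791 + T(208)/17928 = 9010/6791 - 25/7/17928 = 9010*(1/6791) - 25/7*1/17928 = 9010/6791 - 25/125496 = 1130549185/852243336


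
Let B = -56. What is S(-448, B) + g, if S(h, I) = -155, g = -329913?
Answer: -330068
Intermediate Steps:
S(-448, B) + g = -155 - 329913 = -330068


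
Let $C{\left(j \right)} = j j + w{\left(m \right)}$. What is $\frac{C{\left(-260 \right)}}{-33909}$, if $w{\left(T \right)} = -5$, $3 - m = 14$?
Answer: $- \frac{67595}{33909} \approx -1.9934$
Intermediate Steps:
$m = -11$ ($m = 3 - 14 = -11$)
$C{\left(j \right)} = -5 + j^{2}$ ($C{\left(j \right)} = j j - 5 = j^{2} - 5 = -5 + j^{2}$)
$\frac{C{\left(-260 \right)}}{-33909} = \frac{-5 + \left(-260\right)^{2}}{-33909} = \left(-5 + 67600\right) \left(- \frac{1}{33909}\right) = 67595 \left(- \frac{1}{33909}\right) = - \frac{67595}{33909}$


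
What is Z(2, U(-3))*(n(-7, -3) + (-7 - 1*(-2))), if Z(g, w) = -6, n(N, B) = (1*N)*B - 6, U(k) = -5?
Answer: -60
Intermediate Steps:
n(N, B) = -6 + B*N (n(N, B) = N*B - 6 = B*N - 6 = -6 + B*N)
Z(2, U(-3))*(n(-7, -3) + (-7 - 1*(-2))) = -6*((-6 - 3*(-7)) + (-7 - 1*(-2))) = -6*((-6 + 21) + (-7 + 2)) = -6*(15 - 5) = -6*10 = -60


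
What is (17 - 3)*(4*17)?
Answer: 952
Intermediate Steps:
(17 - 3)*(4*17) = 14*68 = 952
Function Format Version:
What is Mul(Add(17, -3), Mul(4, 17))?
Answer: 952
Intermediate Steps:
Mul(Add(17, -3), Mul(4, 17)) = Mul(14, 68) = 952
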